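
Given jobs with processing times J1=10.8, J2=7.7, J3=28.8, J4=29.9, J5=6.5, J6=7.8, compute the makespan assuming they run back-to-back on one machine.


Sequential makespan: sum all processing times
= 10.8 + 7.7 + 28.8 + 29.9 + 6.5 + 7.8
= 91.5 time units


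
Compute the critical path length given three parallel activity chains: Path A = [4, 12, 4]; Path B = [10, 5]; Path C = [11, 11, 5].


Path A: 4 + 12 + 4 = 20
Path B: 10 + 5 = 15
Path C: 11 + 11 + 5 = 27
Critical path = longest = max(20, 15, 27)
= 27 (Path C)


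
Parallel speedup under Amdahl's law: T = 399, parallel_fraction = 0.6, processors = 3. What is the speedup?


Amdahl's law: T_p = T × ((1-p) + p/N)
= 399 × ((1-0.6) + 0.6/3)
= 399 × (0.40 + 0.2000)
= 399 × 0.6000
= 239.40
Speedup = 399/239.40
= 1.67×


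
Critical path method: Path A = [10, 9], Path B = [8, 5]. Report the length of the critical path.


Path A: 10 + 9 = 19
Path B: 8 + 5 = 13
Critical path = longest = max(19, 13)
= 19 (Path A)


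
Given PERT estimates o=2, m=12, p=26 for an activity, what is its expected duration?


te = (o + 4m + p) / 6
= (2 + 4×12 + 26) / 6
= (2 + 48 + 26) / 6
= 76 / 6
= 12.67


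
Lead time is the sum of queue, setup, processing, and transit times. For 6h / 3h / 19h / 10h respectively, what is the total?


Lead time = queue + setup + processing + transit
= 6 + 3 + 19 + 10
= 38 hours


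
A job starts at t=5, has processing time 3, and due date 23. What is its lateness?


Completion = 5 + 3 = 8
Lateness = C - d = 8 - 23
= -15


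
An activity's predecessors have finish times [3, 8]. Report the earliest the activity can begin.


ES = max of all predecessor completion times
Predecessors: [3, 8]
ES = max(3, 8)
= 8


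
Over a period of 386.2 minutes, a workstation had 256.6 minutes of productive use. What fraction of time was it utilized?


Utilization = busy / total × 100
= 256.6 / 386.2 × 100
= 66.4%


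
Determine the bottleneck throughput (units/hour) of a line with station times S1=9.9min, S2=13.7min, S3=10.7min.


Bottleneck = longest station time
Station times: [9.9, 13.7, 10.7]
Max = 13.7 min
Rate = 60 / 13.7
= 4.38 units/hour (bottleneck: 13.7min)


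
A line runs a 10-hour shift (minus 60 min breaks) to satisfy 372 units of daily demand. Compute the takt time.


Available = 10×60 - 60 = 540 min
Takt time = 540 / 372
= 1.45 min/unit


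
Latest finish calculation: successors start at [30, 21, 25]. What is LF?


LF = min of all successor start times
Successors start at: [30, 21, 25]
LF = min(30, 21, 25)
= 21


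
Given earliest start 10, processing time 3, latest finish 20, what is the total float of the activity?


EF = ES + duration = 10 + 3 = 13
LS = LF - duration = 20 - 3 = 17
Total Float = LF - EF = 20 - 13
(or LS - ES = 17 - 10)
= 7


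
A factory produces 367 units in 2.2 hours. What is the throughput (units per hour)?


Throughput = units / time
= 367 / 2.2
= 166.8 units/hour


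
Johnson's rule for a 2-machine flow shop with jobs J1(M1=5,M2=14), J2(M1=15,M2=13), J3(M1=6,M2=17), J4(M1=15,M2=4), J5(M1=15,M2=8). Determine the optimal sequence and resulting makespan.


Johnson's rule:
Group 1 (M1≤M2, sort by M1): ['J1', 'J3']
Group 2 (M1>M2, sort desc M2): ['J2', 'J5', 'J4']
Sequence: J1 → J3 → J2 → J5 → J4
Makespan calculation:
  J1: M1 done=5, M2 done=19
  J3: M1 done=11, M2 done=36
  J2: M1 done=26, M2 done=49
  J5: M1 done=41, M2 done=57
  J4: M1 done=56, M2 done=61
= Sequence: J1 → J3 → J2 → J5 → J4, Makespan: 61


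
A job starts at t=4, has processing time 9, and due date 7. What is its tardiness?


Completion = start + processing = 4 + 9 = 13
Tardiness = max(0, C - d) = max(0, 13 - 7)
= max(0, 6)
= 6


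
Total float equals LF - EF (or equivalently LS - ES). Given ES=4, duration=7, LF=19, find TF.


EF = ES + duration = 4 + 7 = 11
LS = LF - duration = 19 - 7 = 12
Total Float = LF - EF = 19 - 11
(or LS - ES = 12 - 4)
= 8


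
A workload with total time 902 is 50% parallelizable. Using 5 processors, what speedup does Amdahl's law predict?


Amdahl's law: T_p = T × ((1-p) + p/N)
= 902 × ((1-0.5) + 0.5/5)
= 902 × (0.50 + 0.1000)
= 902 × 0.6000
= 541.20
Speedup = 902/541.20
= 1.67×


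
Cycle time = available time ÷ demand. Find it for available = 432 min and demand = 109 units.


Cycle time = available time / demand
= 432 / 109
= 3.96 min/unit


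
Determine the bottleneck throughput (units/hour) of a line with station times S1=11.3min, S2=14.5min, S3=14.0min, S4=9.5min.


Bottleneck = longest station time
Station times: [11.3, 14.5, 14.0, 9.5]
Max = 14.5 min
Rate = 60 / 14.5
= 4.14 units/hour (bottleneck: 14.5min)


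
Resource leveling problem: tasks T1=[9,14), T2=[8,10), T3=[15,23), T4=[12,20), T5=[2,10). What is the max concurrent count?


Check each time point for overlaps:
  t=9: 3 tasks active (T1, T2, T5)
Max concurrent = 3


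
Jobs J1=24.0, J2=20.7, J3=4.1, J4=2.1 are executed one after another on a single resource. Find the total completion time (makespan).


Sequential makespan: sum all processing times
= 24.0 + 20.7 + 4.1 + 2.1
= 50.9 time units


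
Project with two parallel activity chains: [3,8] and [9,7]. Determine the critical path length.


Path A: 3 + 8 = 11
Path B: 9 + 7 = 16
Critical path = longest = max(11, 16)
= 16 (Path B)


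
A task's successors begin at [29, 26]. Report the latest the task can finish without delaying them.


LF = min of all successor start times
Successors start at: [29, 26]
LF = min(29, 26)
= 26


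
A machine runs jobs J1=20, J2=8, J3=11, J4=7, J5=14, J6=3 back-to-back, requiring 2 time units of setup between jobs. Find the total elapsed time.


Makespan = Σ processing + (n-1) × setup
= (20 + 8 + 11 + 7 + 14 + 3) + (6-1)×2
= 63 + 10
= 73 time units


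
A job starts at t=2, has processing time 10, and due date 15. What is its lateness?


Completion = 2 + 10 = 12
Lateness = C - d = 12 - 15
= -3


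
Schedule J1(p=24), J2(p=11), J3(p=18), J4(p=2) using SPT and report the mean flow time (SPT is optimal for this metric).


SPT order: J4 → J2 → J3 → J1
Completion times:
  J4: C=2
  J2: C=13
  J3: C=31
  J1: C=55
Sum = 101, n = 4
Mean flow = 101/4
= 25.25


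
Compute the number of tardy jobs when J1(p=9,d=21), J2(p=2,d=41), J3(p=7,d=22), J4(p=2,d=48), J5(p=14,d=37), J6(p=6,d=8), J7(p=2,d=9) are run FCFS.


Completion vs due date:
  J1: C=9, d=21 → on time
  J2: C=11, d=41 → on time
  J3: C=18, d=22 → on time
  J4: C=20, d=48 → on time
  J5: C=34, d=37 → on time
  J6: C=40, d=8 → TARDY
  J7: C=42, d=9 → TARDY
Tardy jobs: J6, J7
Count = 2


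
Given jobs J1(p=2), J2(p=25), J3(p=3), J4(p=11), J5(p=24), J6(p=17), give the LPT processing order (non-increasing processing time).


LPT: sort by longest processing time first
  J2: p=25
  J5: p=24
  J6: p=17
  J4: p=11
  J3: p=3
  J1: p=2
Order: J2 → J5 → J6 → J4 → J3 → J1


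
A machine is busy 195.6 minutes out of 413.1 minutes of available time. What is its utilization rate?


Utilization = busy / total × 100
= 195.6 / 413.1 × 100
= 47.3%


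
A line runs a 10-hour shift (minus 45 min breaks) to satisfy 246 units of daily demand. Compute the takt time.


Available = 10×60 - 45 = 555 min
Takt time = 555 / 246
= 2.26 min/unit


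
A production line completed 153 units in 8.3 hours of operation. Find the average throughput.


Throughput = units / time
= 153 / 8.3
= 18.4 units/hour


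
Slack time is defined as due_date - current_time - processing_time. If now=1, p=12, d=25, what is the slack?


Slack = due - current_time - processing
= 25 - 1 - 12
= 12


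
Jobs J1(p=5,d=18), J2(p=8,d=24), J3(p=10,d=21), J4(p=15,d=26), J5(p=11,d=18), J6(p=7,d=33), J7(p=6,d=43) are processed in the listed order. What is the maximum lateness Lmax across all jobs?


Lateness per job (L = C - d):
  J1: C=5, d=18, L=-13
  J2: C=13, d=24, L=-11
  J3: C=23, d=21, L=2
  J4: C=38, d=26, L=12
  J5: C=49, d=18, L=31
  J6: C=56, d=33, L=23
  J7: C=62, d=43, L=19
Lmax = max(-13, -11, 2, 12, 31, 23, 19)
= 31


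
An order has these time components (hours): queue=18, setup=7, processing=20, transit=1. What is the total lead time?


Lead time = queue + setup + processing + transit
= 18 + 7 + 20 + 1
= 46 hours


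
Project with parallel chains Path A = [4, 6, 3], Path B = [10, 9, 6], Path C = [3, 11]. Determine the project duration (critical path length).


Path A: 4 + 6 + 3 = 13
Path B: 10 + 9 + 6 = 25
Path C: 3 + 11 = 14
Critical path = longest = max(13, 25, 14)
= 25 (Path B)


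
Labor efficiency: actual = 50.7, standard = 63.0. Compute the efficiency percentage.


Efficiency = (actual / standard) × 100
= (50.7 / 63.0) × 100
= 80.5%


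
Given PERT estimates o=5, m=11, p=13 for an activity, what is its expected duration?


te = (o + 4m + p) / 6
= (5 + 4×11 + 13) / 6
= (5 + 44 + 13) / 6
= 62 / 6
= 10.33


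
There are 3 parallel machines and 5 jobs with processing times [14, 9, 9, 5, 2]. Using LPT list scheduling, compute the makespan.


Jobs (LPT sorted): [14, 9, 9, 5, 2]
Machines: 3
  J=14 → Machine 1 (load: 0+14=14)
  J=9 → Machine 2 (load: 0+9=9)
  J=9 → Machine 3 (load: 0+9=9)
  J=5 → Machine 2 (load: 9+5=14)
  J=2 → Machine 3 (load: 9+2=11)
Machine loads: [14, 14, 11]
Makespan = max = 14 time units


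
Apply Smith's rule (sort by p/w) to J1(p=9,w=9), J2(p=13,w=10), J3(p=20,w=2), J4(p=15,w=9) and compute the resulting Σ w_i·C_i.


WSPT order (by p/w): J1 → J2 → J4 → J3
  J1: C=9, w·C=9×9=81
  J2: C=22, w·C=10×22=220
  J4: C=37, w·C=9×37=333
  J3: C=57, w·C=2×57=114
Σ w·C = 748
= 748


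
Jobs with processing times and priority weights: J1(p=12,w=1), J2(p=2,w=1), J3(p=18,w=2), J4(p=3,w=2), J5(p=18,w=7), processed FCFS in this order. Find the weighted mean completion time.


Completion times:
  J1: C=12, w×C=1×12=12
  J2: C=14, w×C=1×14=14
  J3: C=32, w×C=2×32=64
  J4: C=35, w×C=2×35=70
  J5: C=53, w×C=7×53=371
Sum w×C = 531
Sum w = 13
Weighted avg = 531/13
= 40.85


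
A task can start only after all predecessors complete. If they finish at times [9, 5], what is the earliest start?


ES = max of all predecessor completion times
Predecessors: [9, 5]
ES = max(9, 5)
= 9


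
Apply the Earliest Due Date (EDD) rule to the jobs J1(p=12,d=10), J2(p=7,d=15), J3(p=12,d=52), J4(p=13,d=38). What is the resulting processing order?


EDD: sort by earliest due date
  J1: d=10, p=12
  J2: d=15, p=7
  J4: d=38, p=13
  J3: d=52, p=12
Order: J1 → J2 → J4 → J3


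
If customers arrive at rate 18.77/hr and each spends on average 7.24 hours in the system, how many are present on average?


Little's law: L = λ × W
= 18.77 × 7.24
= 135.89


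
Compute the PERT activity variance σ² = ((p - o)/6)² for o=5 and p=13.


σ² = ((p - o) / 6)² = (p - o)² / 36
= (13 - 5)² / 36
= 8² / 36
= 64 / 36
= 1.7778


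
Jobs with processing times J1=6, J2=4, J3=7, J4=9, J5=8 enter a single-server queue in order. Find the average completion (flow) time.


Completion times:
  J1: completes at 6
  J2: completes at 10
  J3: completes at 17
  J4: completes at 26
  J5: completes at 34
Sum = 93
Average = 93/5
= 18.60


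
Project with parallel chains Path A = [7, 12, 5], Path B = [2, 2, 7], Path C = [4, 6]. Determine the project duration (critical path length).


Path A: 7 + 12 + 5 = 24
Path B: 2 + 2 + 7 = 11
Path C: 4 + 6 = 10
Critical path = longest = max(24, 11, 10)
= 24 (Path A)


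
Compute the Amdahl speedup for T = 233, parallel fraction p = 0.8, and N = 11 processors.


Amdahl's law: T_p = T × ((1-p) + p/N)
= 233 × ((1-0.8) + 0.8/11)
= 233 × (0.20 + 0.0727)
= 233 × 0.2727
= 63.55
Speedup = 233/63.55
= 3.67×


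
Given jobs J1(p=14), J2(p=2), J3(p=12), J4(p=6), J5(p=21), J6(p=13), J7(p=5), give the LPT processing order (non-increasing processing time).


LPT: sort by longest processing time first
  J5: p=21
  J1: p=14
  J6: p=13
  J3: p=12
  J4: p=6
  J7: p=5
  J2: p=2
Order: J5 → J1 → J6 → J3 → J4 → J7 → J2


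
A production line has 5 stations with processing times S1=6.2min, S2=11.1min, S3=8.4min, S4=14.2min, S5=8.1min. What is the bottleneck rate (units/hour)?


Bottleneck = longest station time
Station times: [6.2, 11.1, 8.4, 14.2, 8.1]
Max = 14.2 min
Rate = 60 / 14.2
= 4.23 units/hour (bottleneck: 14.2min)


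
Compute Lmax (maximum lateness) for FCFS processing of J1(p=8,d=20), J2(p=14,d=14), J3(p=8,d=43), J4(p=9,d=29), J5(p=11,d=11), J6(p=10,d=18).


Lateness per job (L = C - d):
  J1: C=8, d=20, L=-12
  J2: C=22, d=14, L=8
  J3: C=30, d=43, L=-13
  J4: C=39, d=29, L=10
  J5: C=50, d=11, L=39
  J6: C=60, d=18, L=42
Lmax = max(-12, 8, -13, 10, 39, 42)
= 42


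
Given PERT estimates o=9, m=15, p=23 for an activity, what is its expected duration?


te = (o + 4m + p) / 6
= (9 + 4×15 + 23) / 6
= (9 + 60 + 23) / 6
= 92 / 6
= 15.33


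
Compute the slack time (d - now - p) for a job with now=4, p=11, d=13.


Slack = due - current_time - processing
= 13 - 4 - 11
= -2


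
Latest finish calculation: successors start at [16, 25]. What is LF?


LF = min of all successor start times
Successors start at: [16, 25]
LF = min(16, 25)
= 16


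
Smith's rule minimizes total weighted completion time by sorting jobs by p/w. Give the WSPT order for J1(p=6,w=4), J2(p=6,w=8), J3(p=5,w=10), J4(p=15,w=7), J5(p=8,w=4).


WSPT (Smith's rule): sort by p/w ascending
  J3: p/w = 5/10 = 0.500
  J2: p/w = 6/8 = 0.750
  J1: p/w = 6/4 = 1.500
  J5: p/w = 8/4 = 2.000
  J4: p/w = 15/7 = 2.143
Order: J3 → J2 → J1 → J5 → J4


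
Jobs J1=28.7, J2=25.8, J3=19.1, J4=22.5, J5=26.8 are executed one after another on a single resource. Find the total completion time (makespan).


Sequential makespan: sum all processing times
= 28.7 + 25.8 + 19.1 + 22.5 + 26.8
= 122.9 time units


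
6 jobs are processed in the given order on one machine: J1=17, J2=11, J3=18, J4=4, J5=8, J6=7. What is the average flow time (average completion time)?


Completion times:
  J1: completes at 17
  J2: completes at 28
  J3: completes at 46
  J4: completes at 50
  J5: completes at 58
  J6: completes at 65
Sum = 264
Average = 264/6
= 44.00


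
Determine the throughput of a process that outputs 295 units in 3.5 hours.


Throughput = units / time
= 295 / 3.5
= 84.3 units/hour


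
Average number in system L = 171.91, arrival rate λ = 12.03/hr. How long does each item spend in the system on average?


Little's law: L = λW → W = L / λ
= 171.91 / 12.03
= 14.29 hours


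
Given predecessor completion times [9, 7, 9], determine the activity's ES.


ES = max of all predecessor completion times
Predecessors: [9, 7, 9]
ES = max(9, 7, 9)
= 9


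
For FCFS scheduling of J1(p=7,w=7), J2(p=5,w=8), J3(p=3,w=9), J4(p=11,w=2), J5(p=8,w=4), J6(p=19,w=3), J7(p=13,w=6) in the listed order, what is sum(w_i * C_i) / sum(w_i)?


Completion times:
  J1: C=7, w×C=7×7=49
  J2: C=12, w×C=8×12=96
  J3: C=15, w×C=9×15=135
  J4: C=26, w×C=2×26=52
  J5: C=34, w×C=4×34=136
  J6: C=53, w×C=3×53=159
  J7: C=66, w×C=6×66=396
Sum w×C = 1023
Sum w = 39
Weighted avg = 1023/39
= 26.23


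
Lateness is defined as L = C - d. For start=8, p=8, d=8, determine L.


Completion = 8 + 8 = 16
Lateness = C - d = 16 - 8
= 8


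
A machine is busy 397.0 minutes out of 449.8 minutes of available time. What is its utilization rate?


Utilization = busy / total × 100
= 397.0 / 449.8 × 100
= 88.3%


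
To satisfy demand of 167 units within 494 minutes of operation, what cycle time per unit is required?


Cycle time = available time / demand
= 494 / 167
= 2.96 min/unit


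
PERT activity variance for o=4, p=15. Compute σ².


σ² = ((p - o) / 6)² = (p - o)² / 36
= (15 - 4)² / 36
= 11² / 36
= 121 / 36
= 3.3611


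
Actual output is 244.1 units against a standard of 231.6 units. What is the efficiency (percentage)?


Efficiency = (actual / standard) × 100
= (244.1 / 231.6) × 100
= 105.4%


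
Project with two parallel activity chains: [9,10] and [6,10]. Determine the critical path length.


Path A: 9 + 10 = 19
Path B: 6 + 10 = 16
Critical path = longest = max(19, 16)
= 19 (Path A)


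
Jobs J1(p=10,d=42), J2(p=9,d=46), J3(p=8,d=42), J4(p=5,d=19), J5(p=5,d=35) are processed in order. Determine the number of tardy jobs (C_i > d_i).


Completion vs due date:
  J1: C=10, d=42 → on time
  J2: C=19, d=46 → on time
  J3: C=27, d=42 → on time
  J4: C=32, d=19 → TARDY
  J5: C=37, d=35 → TARDY
Tardy jobs: J4, J5
Count = 2


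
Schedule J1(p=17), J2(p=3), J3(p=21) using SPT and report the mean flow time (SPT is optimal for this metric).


SPT order: J2 → J1 → J3
Completion times:
  J2: C=3
  J1: C=20
  J3: C=41
Sum = 64, n = 3
Mean flow = 64/3
= 21.33


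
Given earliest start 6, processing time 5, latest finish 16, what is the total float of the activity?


EF = ES + duration = 6 + 5 = 11
LS = LF - duration = 16 - 5 = 11
Total Float = LF - EF = 16 - 11
(or LS - ES = 11 - 6)
= 5


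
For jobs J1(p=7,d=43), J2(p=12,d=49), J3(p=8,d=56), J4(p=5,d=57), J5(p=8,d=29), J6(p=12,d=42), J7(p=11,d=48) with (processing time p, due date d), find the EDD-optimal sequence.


EDD: sort by earliest due date
  J5: d=29, p=8
  J6: d=42, p=12
  J1: d=43, p=7
  J7: d=48, p=11
  J2: d=49, p=12
  J3: d=56, p=8
  J4: d=57, p=5
Order: J5 → J6 → J1 → J7 → J2 → J3 → J4


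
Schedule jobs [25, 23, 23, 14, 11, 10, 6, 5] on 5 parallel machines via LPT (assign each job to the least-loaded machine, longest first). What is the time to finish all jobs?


Jobs (LPT sorted): [25, 23, 23, 14, 11, 10, 6, 5]
Machines: 5
  J=25 → Machine 1 (load: 0+25=25)
  J=23 → Machine 2 (load: 0+23=23)
  J=23 → Machine 3 (load: 0+23=23)
  J=14 → Machine 4 (load: 0+14=14)
  J=11 → Machine 5 (load: 0+11=11)
  J=10 → Machine 5 (load: 11+10=21)
  J=6 → Machine 4 (load: 14+6=20)
  J=5 → Machine 4 (load: 20+5=25)
Machine loads: [25, 23, 23, 25, 21]
Makespan = max = 25 time units


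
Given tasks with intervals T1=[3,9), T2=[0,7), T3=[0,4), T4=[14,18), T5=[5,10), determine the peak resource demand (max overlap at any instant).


Check each time point for overlaps:
  t=3: 3 tasks active (T1, T2, T3)
Max concurrent = 3


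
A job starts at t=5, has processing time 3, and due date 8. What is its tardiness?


Completion = start + processing = 5 + 3 = 8
Tardiness = max(0, C - d) = max(0, 8 - 8)
= max(0, 0)
= 0


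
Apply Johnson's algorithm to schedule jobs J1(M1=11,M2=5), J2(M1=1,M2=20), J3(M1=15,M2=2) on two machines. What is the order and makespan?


Johnson's rule:
Group 1 (M1≤M2, sort by M1): ['J2']
Group 2 (M1>M2, sort desc M2): ['J1', 'J3']
Sequence: J2 → J1 → J3
Makespan calculation:
  J2: M1 done=1, M2 done=21
  J1: M1 done=12, M2 done=26
  J3: M1 done=27, M2 done=29
= Sequence: J2 → J1 → J3, Makespan: 29


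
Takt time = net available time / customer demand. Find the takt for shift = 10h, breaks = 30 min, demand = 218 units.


Available = 10×60 - 30 = 570 min
Takt time = 570 / 218
= 2.61 min/unit


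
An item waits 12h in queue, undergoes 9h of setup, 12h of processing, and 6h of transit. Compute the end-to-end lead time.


Lead time = queue + setup + processing + transit
= 12 + 9 + 12 + 6
= 39 hours


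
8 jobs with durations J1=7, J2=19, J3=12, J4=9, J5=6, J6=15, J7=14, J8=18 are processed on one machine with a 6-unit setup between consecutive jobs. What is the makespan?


Makespan = Σ processing + (n-1) × setup
= (7 + 19 + 12 + 9 + 6 + 15 + 14 + 18) + (8-1)×6
= 100 + 42
= 142 time units


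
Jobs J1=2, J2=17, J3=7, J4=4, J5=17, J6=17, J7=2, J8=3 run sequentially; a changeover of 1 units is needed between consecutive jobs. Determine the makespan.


Makespan = Σ processing + (n-1) × setup
= (2 + 17 + 7 + 4 + 17 + 17 + 2 + 3) + (8-1)×1
= 69 + 7
= 76 time units


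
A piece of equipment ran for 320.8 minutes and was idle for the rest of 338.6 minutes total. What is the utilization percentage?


Utilization = busy / total × 100
= 320.8 / 338.6 × 100
= 94.7%


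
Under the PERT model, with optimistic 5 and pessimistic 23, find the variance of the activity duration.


σ² = ((p - o) / 6)² = (p - o)² / 36
= (23 - 5)² / 36
= 18² / 36
= 324 / 36
= 9.0000


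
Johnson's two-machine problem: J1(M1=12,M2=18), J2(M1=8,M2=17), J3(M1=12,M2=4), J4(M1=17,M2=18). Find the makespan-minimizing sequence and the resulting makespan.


Johnson's rule:
Group 1 (M1≤M2, sort by M1): ['J2', 'J1', 'J4']
Group 2 (M1>M2, sort desc M2): ['J3']
Sequence: J2 → J1 → J4 → J3
Makespan calculation:
  J2: M1 done=8, M2 done=25
  J1: M1 done=20, M2 done=43
  J4: M1 done=37, M2 done=61
  J3: M1 done=49, M2 done=65
= Sequence: J2 → J1 → J4 → J3, Makespan: 65


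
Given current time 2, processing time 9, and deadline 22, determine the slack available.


Slack = due - current_time - processing
= 22 - 2 - 9
= 11


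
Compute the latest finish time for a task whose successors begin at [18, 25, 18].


LF = min of all successor start times
Successors start at: [18, 25, 18]
LF = min(18, 25, 18)
= 18


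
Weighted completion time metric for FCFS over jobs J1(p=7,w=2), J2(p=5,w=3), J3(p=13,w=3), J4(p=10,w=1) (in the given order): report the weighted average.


Completion times:
  J1: C=7, w×C=2×7=14
  J2: C=12, w×C=3×12=36
  J3: C=25, w×C=3×25=75
  J4: C=35, w×C=1×35=35
Sum w×C = 160
Sum w = 9
Weighted avg = 160/9
= 17.78


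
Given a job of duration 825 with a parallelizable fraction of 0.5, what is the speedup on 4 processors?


Amdahl's law: T_p = T × ((1-p) + p/N)
= 825 × ((1-0.5) + 0.5/4)
= 825 × (0.50 + 0.1250)
= 825 × 0.6250
= 515.62
Speedup = 825/515.62
= 1.60×


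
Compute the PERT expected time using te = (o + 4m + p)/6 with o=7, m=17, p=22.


te = (o + 4m + p) / 6
= (7 + 4×17 + 22) / 6
= (7 + 68 + 22) / 6
= 97 / 6
= 16.17


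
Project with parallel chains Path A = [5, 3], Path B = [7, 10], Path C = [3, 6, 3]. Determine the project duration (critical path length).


Path A: 5 + 3 = 8
Path B: 7 + 10 = 17
Path C: 3 + 6 + 3 = 12
Critical path = longest = max(8, 17, 12)
= 17 (Path B)


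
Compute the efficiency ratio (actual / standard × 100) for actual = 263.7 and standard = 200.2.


Efficiency = (actual / standard) × 100
= (263.7 / 200.2) × 100
= 131.7%


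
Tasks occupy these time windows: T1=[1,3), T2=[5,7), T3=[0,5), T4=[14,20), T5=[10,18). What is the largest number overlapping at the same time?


Check each time point for overlaps:
  t=1: 2 tasks active (T1, T3)
Max concurrent = 2


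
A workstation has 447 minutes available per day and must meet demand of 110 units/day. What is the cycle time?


Cycle time = available time / demand
= 447 / 110
= 4.06 min/unit


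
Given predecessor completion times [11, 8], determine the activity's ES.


ES = max of all predecessor completion times
Predecessors: [11, 8]
ES = max(11, 8)
= 11


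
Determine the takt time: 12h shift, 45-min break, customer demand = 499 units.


Available = 12×60 - 45 = 675 min
Takt time = 675 / 499
= 1.35 min/unit


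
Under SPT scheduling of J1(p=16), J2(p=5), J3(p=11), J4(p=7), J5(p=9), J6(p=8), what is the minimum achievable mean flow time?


SPT order: J2 → J4 → J6 → J5 → J3 → J1
Completion times:
  J2: C=5
  J4: C=12
  J6: C=20
  J5: C=29
  J3: C=40
  J1: C=56
Sum = 162, n = 6
Mean flow = 162/6
= 27.00


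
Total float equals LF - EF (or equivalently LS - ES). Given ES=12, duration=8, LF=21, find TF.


EF = ES + duration = 12 + 8 = 20
LS = LF - duration = 21 - 8 = 13
Total Float = LF - EF = 21 - 20
(or LS - ES = 13 - 12)
= 1


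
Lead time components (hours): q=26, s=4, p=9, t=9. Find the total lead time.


Lead time = queue + setup + processing + transit
= 26 + 4 + 9 + 9
= 48 hours


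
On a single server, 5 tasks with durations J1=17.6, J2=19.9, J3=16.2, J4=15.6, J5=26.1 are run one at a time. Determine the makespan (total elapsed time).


Sequential makespan: sum all processing times
= 17.6 + 19.9 + 16.2 + 15.6 + 26.1
= 95.4 time units


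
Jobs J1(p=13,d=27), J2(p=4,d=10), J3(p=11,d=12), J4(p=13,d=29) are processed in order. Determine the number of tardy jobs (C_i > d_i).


Completion vs due date:
  J1: C=13, d=27 → on time
  J2: C=17, d=10 → TARDY
  J3: C=28, d=12 → TARDY
  J4: C=41, d=29 → TARDY
Tardy jobs: J2, J3, J4
Count = 3


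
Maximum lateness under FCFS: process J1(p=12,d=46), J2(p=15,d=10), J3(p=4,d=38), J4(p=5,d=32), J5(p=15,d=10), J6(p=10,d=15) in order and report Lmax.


Lateness per job (L = C - d):
  J1: C=12, d=46, L=-34
  J2: C=27, d=10, L=17
  J3: C=31, d=38, L=-7
  J4: C=36, d=32, L=4
  J5: C=51, d=10, L=41
  J6: C=61, d=15, L=46
Lmax = max(-34, 17, -7, 4, 41, 46)
= 46


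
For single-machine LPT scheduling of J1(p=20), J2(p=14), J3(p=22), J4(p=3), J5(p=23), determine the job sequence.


LPT: sort by longest processing time first
  J5: p=23
  J3: p=22
  J1: p=20
  J2: p=14
  J4: p=3
Order: J5 → J3 → J1 → J2 → J4


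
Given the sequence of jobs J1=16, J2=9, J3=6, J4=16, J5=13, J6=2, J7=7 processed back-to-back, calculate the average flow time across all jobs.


Completion times:
  J1: completes at 16
  J2: completes at 25
  J3: completes at 31
  J4: completes at 47
  J5: completes at 60
  J6: completes at 62
  J7: completes at 69
Sum = 310
Average = 310/7
= 44.29


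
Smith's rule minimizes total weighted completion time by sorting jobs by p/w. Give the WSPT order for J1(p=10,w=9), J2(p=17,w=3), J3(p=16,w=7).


WSPT (Smith's rule): sort by p/w ascending
  J1: p/w = 10/9 = 1.111
  J3: p/w = 16/7 = 2.286
  J2: p/w = 17/3 = 5.667
Order: J1 → J3 → J2


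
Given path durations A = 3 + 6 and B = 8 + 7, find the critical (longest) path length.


Path A: 3 + 6 = 9
Path B: 8 + 7 = 15
Critical path = longest = max(9, 15)
= 15 (Path B)


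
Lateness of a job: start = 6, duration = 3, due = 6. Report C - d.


Completion = 6 + 3 = 9
Lateness = C - d = 9 - 6
= 3


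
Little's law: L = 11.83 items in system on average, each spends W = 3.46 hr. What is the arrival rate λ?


Little's law: L = λW → λ = L / W
= 11.83 / 3.46
= 3.42 per hour


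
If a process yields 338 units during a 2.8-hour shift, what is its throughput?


Throughput = units / time
= 338 / 2.8
= 120.7 units/hour


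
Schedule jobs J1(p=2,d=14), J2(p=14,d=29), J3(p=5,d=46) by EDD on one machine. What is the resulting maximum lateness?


EDD order: J1 → J2 → J3
Completion and lateness:
  J1: C=2, d=14, L=2-14=-12
  J2: C=16, d=29, L=16-29=-13
  J3: C=21, d=46, L=21-46=-25
Lmax = max(-12, -13, -25)
= -12


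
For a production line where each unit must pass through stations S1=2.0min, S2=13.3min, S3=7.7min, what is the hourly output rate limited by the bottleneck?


Bottleneck = longest station time
Station times: [2.0, 13.3, 7.7]
Max = 13.3 min
Rate = 60 / 13.3
= 4.51 units/hour (bottleneck: 13.3min)


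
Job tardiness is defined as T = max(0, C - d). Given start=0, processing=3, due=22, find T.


Completion = start + processing = 0 + 3 = 3
Tardiness = max(0, C - d) = max(0, 3 - 22)
= max(0, -19)
= 0


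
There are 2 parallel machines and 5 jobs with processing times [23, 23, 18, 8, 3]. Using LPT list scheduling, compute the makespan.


Jobs (LPT sorted): [23, 23, 18, 8, 3]
Machines: 2
  J=23 → Machine 1 (load: 0+23=23)
  J=23 → Machine 2 (load: 0+23=23)
  J=18 → Machine 1 (load: 23+18=41)
  J=8 → Machine 2 (load: 23+8=31)
  J=3 → Machine 2 (load: 31+3=34)
Machine loads: [41, 34]
Makespan = max = 41 time units


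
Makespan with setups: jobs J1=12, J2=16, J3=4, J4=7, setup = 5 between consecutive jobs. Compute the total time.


Makespan = Σ processing + (n-1) × setup
= (12 + 16 + 4 + 7) + (4-1)×5
= 39 + 15
= 54 time units


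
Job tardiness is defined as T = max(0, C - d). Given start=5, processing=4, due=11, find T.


Completion = start + processing = 5 + 4 = 9
Tardiness = max(0, C - d) = max(0, 9 - 11)
= max(0, -2)
= 0


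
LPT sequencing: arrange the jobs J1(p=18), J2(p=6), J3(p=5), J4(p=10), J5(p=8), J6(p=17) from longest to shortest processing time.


LPT: sort by longest processing time first
  J1: p=18
  J6: p=17
  J4: p=10
  J5: p=8
  J2: p=6
  J3: p=5
Order: J1 → J6 → J4 → J5 → J2 → J3


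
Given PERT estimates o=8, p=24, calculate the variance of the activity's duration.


σ² = ((p - o) / 6)² = (p - o)² / 36
= (24 - 8)² / 36
= 16² / 36
= 256 / 36
= 7.1111


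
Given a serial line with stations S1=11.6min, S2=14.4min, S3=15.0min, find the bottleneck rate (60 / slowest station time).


Bottleneck = longest station time
Station times: [11.6, 14.4, 15.0]
Max = 15.0 min
Rate = 60 / 15.0
= 4.00 units/hour (bottleneck: 15.0min)


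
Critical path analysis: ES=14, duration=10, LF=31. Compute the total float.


EF = ES + duration = 14 + 10 = 24
LS = LF - duration = 31 - 10 = 21
Total Float = LF - EF = 31 - 24
(or LS - ES = 21 - 14)
= 7


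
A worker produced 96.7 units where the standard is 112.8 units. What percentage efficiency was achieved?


Efficiency = (actual / standard) × 100
= (96.7 / 112.8) × 100
= 85.7%


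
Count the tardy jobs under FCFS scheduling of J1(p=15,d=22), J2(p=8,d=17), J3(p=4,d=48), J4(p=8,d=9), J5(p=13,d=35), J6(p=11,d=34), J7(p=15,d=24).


Completion vs due date:
  J1: C=15, d=22 → on time
  J2: C=23, d=17 → TARDY
  J3: C=27, d=48 → on time
  J4: C=35, d=9 → TARDY
  J5: C=48, d=35 → TARDY
  J6: C=59, d=34 → TARDY
  J7: C=74, d=24 → TARDY
Tardy jobs: J2, J4, J5, J6, J7
Count = 5


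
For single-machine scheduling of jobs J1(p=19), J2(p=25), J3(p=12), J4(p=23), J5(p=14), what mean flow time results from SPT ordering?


SPT order: J3 → J5 → J1 → J4 → J2
Completion times:
  J3: C=12
  J5: C=26
  J1: C=45
  J4: C=68
  J2: C=93
Sum = 244, n = 5
Mean flow = 244/5
= 48.80


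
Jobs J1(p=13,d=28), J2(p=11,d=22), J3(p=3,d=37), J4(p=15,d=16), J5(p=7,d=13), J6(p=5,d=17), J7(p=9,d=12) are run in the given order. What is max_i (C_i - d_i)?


Lateness per job (L = C - d):
  J1: C=13, d=28, L=-15
  J2: C=24, d=22, L=2
  J3: C=27, d=37, L=-10
  J4: C=42, d=16, L=26
  J5: C=49, d=13, L=36
  J6: C=54, d=17, L=37
  J7: C=63, d=12, L=51
Lmax = max(-15, 2, -10, 26, 36, 37, 51)
= 51


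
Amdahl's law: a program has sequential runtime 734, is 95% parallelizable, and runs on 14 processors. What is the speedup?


Amdahl's law: T_p = T × ((1-p) + p/N)
= 734 × ((1-0.95) + 0.95/14)
= 734 × (0.05 + 0.0679)
= 734 × 0.1179
= 86.51
Speedup = 734/86.51
= 8.48×


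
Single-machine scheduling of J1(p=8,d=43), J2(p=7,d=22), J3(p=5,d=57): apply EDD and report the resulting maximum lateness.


EDD order: J2 → J1 → J3
Completion and lateness:
  J2: C=7, d=22, L=7-22=-15
  J1: C=15, d=43, L=15-43=-28
  J3: C=20, d=57, L=20-57=-37
Lmax = max(-15, -28, -37)
= -15


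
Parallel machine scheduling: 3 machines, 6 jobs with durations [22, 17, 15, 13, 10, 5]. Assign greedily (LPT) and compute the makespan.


Jobs (LPT sorted): [22, 17, 15, 13, 10, 5]
Machines: 3
  J=22 → Machine 1 (load: 0+22=22)
  J=17 → Machine 2 (load: 0+17=17)
  J=15 → Machine 3 (load: 0+15=15)
  J=13 → Machine 3 (load: 15+13=28)
  J=10 → Machine 2 (load: 17+10=27)
  J=5 → Machine 1 (load: 22+5=27)
Machine loads: [27, 27, 28]
Makespan = max = 28 time units


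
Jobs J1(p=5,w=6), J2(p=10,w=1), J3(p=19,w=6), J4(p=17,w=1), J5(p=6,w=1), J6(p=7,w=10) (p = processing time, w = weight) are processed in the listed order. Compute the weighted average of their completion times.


Completion times:
  J1: C=5, w×C=6×5=30
  J2: C=15, w×C=1×15=15
  J3: C=34, w×C=6×34=204
  J4: C=51, w×C=1×51=51
  J5: C=57, w×C=1×57=57
  J6: C=64, w×C=10×64=640
Sum w×C = 997
Sum w = 25
Weighted avg = 997/25
= 39.88


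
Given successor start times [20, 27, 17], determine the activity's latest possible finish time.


LF = min of all successor start times
Successors start at: [20, 27, 17]
LF = min(20, 27, 17)
= 17


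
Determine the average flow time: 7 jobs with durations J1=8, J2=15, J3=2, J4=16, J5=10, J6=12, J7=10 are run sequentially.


Completion times:
  J1: completes at 8
  J2: completes at 23
  J3: completes at 25
  J4: completes at 41
  J5: completes at 51
  J6: completes at 63
  J7: completes at 73
Sum = 284
Average = 284/7
= 40.57


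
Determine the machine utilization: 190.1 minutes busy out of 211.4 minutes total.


Utilization = busy / total × 100
= 190.1 / 211.4 × 100
= 89.9%


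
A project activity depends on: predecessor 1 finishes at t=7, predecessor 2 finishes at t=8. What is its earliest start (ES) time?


ES = max of all predecessor completion times
Predecessors: [7, 8]
ES = max(7, 8)
= 8


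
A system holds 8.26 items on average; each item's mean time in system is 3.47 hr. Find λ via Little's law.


Little's law: L = λW → λ = L / W
= 8.26 / 3.47
= 2.38 per hour


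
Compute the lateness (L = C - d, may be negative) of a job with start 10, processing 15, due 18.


Completion = 10 + 15 = 25
Lateness = C - d = 25 - 18
= 7


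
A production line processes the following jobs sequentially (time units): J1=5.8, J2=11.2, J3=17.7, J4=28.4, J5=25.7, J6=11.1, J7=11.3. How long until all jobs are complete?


Sequential makespan: sum all processing times
= 5.8 + 11.2 + 17.7 + 28.4 + 25.7 + 11.1 + 11.3
= 111.2 time units


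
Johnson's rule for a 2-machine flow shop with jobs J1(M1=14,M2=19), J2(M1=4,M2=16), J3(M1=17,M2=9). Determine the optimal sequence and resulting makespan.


Johnson's rule:
Group 1 (M1≤M2, sort by M1): ['J2', 'J1']
Group 2 (M1>M2, sort desc M2): ['J3']
Sequence: J2 → J1 → J3
Makespan calculation:
  J2: M1 done=4, M2 done=20
  J1: M1 done=18, M2 done=39
  J3: M1 done=35, M2 done=48
= Sequence: J2 → J1 → J3, Makespan: 48


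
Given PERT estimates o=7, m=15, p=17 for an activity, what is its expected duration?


te = (o + 4m + p) / 6
= (7 + 4×15 + 17) / 6
= (7 + 60 + 17) / 6
= 84 / 6
= 14.00


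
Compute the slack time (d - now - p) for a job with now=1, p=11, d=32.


Slack = due - current_time - processing
= 32 - 1 - 11
= 20


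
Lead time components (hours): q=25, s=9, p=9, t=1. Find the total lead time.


Lead time = queue + setup + processing + transit
= 25 + 9 + 9 + 1
= 44 hours


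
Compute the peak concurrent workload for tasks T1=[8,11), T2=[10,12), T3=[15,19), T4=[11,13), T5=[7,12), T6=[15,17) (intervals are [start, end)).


Check each time point for overlaps:
  t=10: 3 tasks active (T1, T2, T5)
Max concurrent = 3


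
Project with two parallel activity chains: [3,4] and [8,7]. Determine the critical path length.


Path A: 3 + 4 = 7
Path B: 8 + 7 = 15
Critical path = longest = max(7, 15)
= 15 (Path B)


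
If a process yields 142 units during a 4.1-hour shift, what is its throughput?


Throughput = units / time
= 142 / 4.1
= 34.6 units/hour


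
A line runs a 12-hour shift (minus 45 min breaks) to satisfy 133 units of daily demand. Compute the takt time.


Available = 12×60 - 45 = 675 min
Takt time = 675 / 133
= 5.08 min/unit


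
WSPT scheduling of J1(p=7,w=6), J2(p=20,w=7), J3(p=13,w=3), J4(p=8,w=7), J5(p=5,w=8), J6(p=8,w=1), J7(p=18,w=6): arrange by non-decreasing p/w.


WSPT (Smith's rule): sort by p/w ascending
  J5: p/w = 5/8 = 0.625
  J4: p/w = 8/7 = 1.143
  J1: p/w = 7/6 = 1.167
  J2: p/w = 20/7 = 2.857
  J7: p/w = 18/6 = 3.000
  J3: p/w = 13/3 = 4.333
  J6: p/w = 8/1 = 8.000
Order: J5 → J4 → J1 → J2 → J7 → J3 → J6


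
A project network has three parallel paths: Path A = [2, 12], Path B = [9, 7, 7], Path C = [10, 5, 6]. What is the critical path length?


Path A: 2 + 12 = 14
Path B: 9 + 7 + 7 = 23
Path C: 10 + 5 + 6 = 21
Critical path = longest = max(14, 23, 21)
= 23 (Path B)


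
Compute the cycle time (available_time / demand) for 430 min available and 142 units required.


Cycle time = available time / demand
= 430 / 142
= 3.03 min/unit


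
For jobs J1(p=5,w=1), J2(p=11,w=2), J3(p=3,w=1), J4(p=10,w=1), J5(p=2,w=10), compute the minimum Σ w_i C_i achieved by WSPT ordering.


WSPT order (by p/w): J5 → J3 → J1 → J2 → J4
  J5: C=2, w·C=10×2=20
  J3: C=5, w·C=1×5=5
  J1: C=10, w·C=1×10=10
  J2: C=21, w·C=2×21=42
  J4: C=31, w·C=1×31=31
Σ w·C = 108
= 108


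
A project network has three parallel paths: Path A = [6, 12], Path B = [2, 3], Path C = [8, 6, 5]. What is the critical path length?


Path A: 6 + 12 = 18
Path B: 2 + 3 = 5
Path C: 8 + 6 + 5 = 19
Critical path = longest = max(18, 5, 19)
= 19 (Path C)


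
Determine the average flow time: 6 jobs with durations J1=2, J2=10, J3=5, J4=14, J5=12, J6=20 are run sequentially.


Completion times:
  J1: completes at 2
  J2: completes at 12
  J3: completes at 17
  J4: completes at 31
  J5: completes at 43
  J6: completes at 63
Sum = 168
Average = 168/6
= 28.00


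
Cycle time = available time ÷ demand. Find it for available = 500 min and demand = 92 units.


Cycle time = available time / demand
= 500 / 92
= 5.43 min/unit


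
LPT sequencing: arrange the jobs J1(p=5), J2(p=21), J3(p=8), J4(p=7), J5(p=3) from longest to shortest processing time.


LPT: sort by longest processing time first
  J2: p=21
  J3: p=8
  J4: p=7
  J1: p=5
  J5: p=3
Order: J2 → J3 → J4 → J1 → J5


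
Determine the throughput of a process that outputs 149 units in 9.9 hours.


Throughput = units / time
= 149 / 9.9
= 15.1 units/hour


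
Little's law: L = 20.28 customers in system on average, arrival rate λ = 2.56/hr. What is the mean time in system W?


Little's law: L = λW → W = L / λ
= 20.28 / 2.56
= 7.92 hours


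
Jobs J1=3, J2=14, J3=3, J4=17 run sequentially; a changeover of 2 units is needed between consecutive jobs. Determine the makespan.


Makespan = Σ processing + (n-1) × setup
= (3 + 14 + 3 + 17) + (4-1)×2
= 37 + 6
= 43 time units


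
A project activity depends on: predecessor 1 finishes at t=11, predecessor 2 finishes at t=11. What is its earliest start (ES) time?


ES = max of all predecessor completion times
Predecessors: [11, 11]
ES = max(11, 11)
= 11


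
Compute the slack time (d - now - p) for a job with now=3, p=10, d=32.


Slack = due - current_time - processing
= 32 - 3 - 10
= 19


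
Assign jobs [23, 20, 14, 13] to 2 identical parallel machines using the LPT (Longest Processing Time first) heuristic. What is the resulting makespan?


Jobs (LPT sorted): [23, 20, 14, 13]
Machines: 2
  J=23 → Machine 1 (load: 0+23=23)
  J=20 → Machine 2 (load: 0+20=20)
  J=14 → Machine 2 (load: 20+14=34)
  J=13 → Machine 1 (load: 23+13=36)
Machine loads: [36, 34]
Makespan = max = 36 time units


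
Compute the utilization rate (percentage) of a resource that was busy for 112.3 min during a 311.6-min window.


Utilization = busy / total × 100
= 112.3 / 311.6 × 100
= 36.0%


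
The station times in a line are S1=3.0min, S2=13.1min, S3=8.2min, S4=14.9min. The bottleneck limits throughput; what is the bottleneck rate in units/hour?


Bottleneck = longest station time
Station times: [3.0, 13.1, 8.2, 14.9]
Max = 14.9 min
Rate = 60 / 14.9
= 4.03 units/hour (bottleneck: 14.9min)


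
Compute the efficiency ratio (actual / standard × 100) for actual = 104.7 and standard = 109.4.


Efficiency = (actual / standard) × 100
= (104.7 / 109.4) × 100
= 95.7%


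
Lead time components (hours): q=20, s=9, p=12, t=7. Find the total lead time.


Lead time = queue + setup + processing + transit
= 20 + 9 + 12 + 7
= 48 hours
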